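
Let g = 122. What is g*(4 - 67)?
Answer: -7686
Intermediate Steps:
g*(4 - 67) = 122*(4 - 67) = 122*(-63) = -7686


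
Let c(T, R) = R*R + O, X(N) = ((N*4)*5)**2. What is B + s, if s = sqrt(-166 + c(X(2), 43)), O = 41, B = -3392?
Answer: -3392 + 2*sqrt(431) ≈ -3350.5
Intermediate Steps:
X(N) = 400*N**2 (X(N) = ((4*N)*5)**2 = (20*N)**2 = 400*N**2)
c(T, R) = 41 + R**2 (c(T, R) = R*R + 41 = R**2 + 41 = 41 + R**2)
s = 2*sqrt(431) (s = sqrt(-166 + (41 + 43**2)) = sqrt(-166 + (41 + 1849)) = sqrt(-166 + 1890) = sqrt(1724) = 2*sqrt(431) ≈ 41.521)
B + s = -3392 + 2*sqrt(431)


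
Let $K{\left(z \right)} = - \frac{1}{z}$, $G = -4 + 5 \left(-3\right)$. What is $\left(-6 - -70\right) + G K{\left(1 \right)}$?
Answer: $83$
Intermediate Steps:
$G = -19$ ($G = -4 - 15 = -19$)
$\left(-6 - -70\right) + G K{\left(1 \right)} = \left(-6 - -70\right) - 19 \left(- 1^{-1}\right) = \left(-6 + 70\right) - 19 \left(\left(-1\right) 1\right) = 64 - -19 = 64 + 19 = 83$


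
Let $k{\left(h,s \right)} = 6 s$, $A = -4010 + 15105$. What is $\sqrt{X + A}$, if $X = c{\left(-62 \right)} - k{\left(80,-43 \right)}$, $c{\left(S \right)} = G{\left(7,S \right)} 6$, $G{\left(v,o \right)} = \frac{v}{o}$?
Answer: $\frac{\sqrt{10909582}}{31} \approx 106.55$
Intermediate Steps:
$c{\left(S \right)} = \frac{42}{S}$ ($c{\left(S \right)} = \frac{7}{S} 6 = \frac{42}{S}$)
$A = 11095$
$X = \frac{7977}{31}$ ($X = \frac{42}{-62} - 6 \left(-43\right) = 42 \left(- \frac{1}{62}\right) - -258 = - \frac{21}{31} + 258 = \frac{7977}{31} \approx 257.32$)
$\sqrt{X + A} = \sqrt{\frac{7977}{31} + 11095} = \sqrt{\frac{351922}{31}} = \frac{\sqrt{10909582}}{31}$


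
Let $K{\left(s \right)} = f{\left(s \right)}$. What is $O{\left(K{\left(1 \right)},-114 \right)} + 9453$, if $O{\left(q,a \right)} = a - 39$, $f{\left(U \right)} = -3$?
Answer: $9300$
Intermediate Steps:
$K{\left(s \right)} = -3$
$O{\left(q,a \right)} = -39 + a$
$O{\left(K{\left(1 \right)},-114 \right)} + 9453 = \left(-39 - 114\right) + 9453 = -153 + 9453 = 9300$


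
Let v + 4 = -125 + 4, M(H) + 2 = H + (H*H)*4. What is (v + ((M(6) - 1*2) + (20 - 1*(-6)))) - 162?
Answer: -115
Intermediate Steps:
M(H) = -2 + H + 4*H**2 (M(H) = -2 + (H + (H*H)*4) = -2 + (H + H**2*4) = -2 + (H + 4*H**2) = -2 + H + 4*H**2)
v = -125 (v = -4 + (-125 + 4) = -4 - 121 = -125)
(v + ((M(6) - 1*2) + (20 - 1*(-6)))) - 162 = (-125 + (((-2 + 6 + 4*6**2) - 1*2) + (20 - 1*(-6)))) - 162 = (-125 + (((-2 + 6 + 4*36) - 2) + (20 + 6))) - 162 = (-125 + (((-2 + 6 + 144) - 2) + 26)) - 162 = (-125 + ((148 - 2) + 26)) - 162 = (-125 + (146 + 26)) - 162 = (-125 + 172) - 162 = 47 - 162 = -115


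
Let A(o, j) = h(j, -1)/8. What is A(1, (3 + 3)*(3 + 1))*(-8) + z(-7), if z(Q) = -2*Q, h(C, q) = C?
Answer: -10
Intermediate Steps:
A(o, j) = j/8
A(1, (3 + 3)*(3 + 1))*(-8) + z(-7) = (((3 + 3)*(3 + 1))/8)*(-8) - 2*(-7) = ((6*4)/8)*(-8) + 14 = ((⅛)*24)*(-8) + 14 = 3*(-8) + 14 = -24 + 14 = -10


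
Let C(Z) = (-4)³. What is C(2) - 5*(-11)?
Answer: -9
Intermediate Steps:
C(Z) = -64
C(2) - 5*(-11) = -64 - 5*(-11) = -64 + 55 = -9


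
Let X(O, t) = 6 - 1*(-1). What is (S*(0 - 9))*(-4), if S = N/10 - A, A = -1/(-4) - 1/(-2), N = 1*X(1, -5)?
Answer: -9/5 ≈ -1.8000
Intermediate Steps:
X(O, t) = 7 (X(O, t) = 6 + 1 = 7)
N = 7 (N = 1*7 = 7)
A = ¾ (A = -1*(-¼) - 1*(-½) = ¼ + ½ = ¾ ≈ 0.75000)
S = -1/20 (S = 7/10 - 1*¾ = 7*(⅒) - ¾ = 7/10 - ¾ = -1/20 ≈ -0.050000)
(S*(0 - 9))*(-4) = -(0 - 9)/20*(-4) = -1/20*(-9)*(-4) = (9/20)*(-4) = -9/5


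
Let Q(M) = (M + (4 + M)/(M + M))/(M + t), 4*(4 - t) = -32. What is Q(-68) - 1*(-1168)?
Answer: 39753/34 ≈ 1169.2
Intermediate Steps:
t = 12 (t = 4 - 1/4*(-32) = 4 + 8 = 12)
Q(M) = (M + (4 + M)/(2*M))/(12 + M) (Q(M) = (M + (4 + M)/(M + M))/(M + 12) = (M + (4 + M)/((2*M)))/(12 + M) = (M + (4 + M)*(1/(2*M)))/(12 + M) = (M + (4 + M)/(2*M))/(12 + M))
Q(-68) - 1*(-1168) = (2 + (-68)**2 + (1/2)*(-68))/((-68)*(12 - 68)) - 1*(-1168) = -1/68*(2 + 4624 - 34)/(-56) + 1168 = -1/68*(-1/56)*4592 + 1168 = 41/34 + 1168 = 39753/34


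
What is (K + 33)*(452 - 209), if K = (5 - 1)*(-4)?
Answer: 4131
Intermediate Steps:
K = -16 (K = 4*(-4) = -16)
(K + 33)*(452 - 209) = (-16 + 33)*(452 - 209) = 17*243 = 4131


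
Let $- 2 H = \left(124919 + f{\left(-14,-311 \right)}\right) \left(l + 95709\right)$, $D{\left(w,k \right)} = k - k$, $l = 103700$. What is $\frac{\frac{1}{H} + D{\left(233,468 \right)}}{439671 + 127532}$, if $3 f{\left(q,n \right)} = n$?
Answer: $- \frac{3}{21175929126464021} \approx -1.4167 \cdot 10^{-16}$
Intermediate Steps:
$f{\left(q,n \right)} = \frac{n}{3}$
$D{\left(w,k \right)} = 0$
$H = - \frac{37333951207}{3}$ ($H = - \frac{\left(124919 + \frac{1}{3} \left(-311\right)\right) \left(103700 + 95709\right)}{2} = - \frac{\left(124919 - \frac{311}{3}\right) 199409}{2} = - \frac{\frac{374446}{3} \cdot 199409}{2} = \left(- \frac{1}{2}\right) \frac{74667902414}{3} = - \frac{37333951207}{3} \approx -1.2445 \cdot 10^{10}$)
$\frac{\frac{1}{H} + D{\left(233,468 \right)}}{439671 + 127532} = \frac{\frac{1}{- \frac{37333951207}{3}} + 0}{439671 + 127532} = \frac{- \frac{3}{37333951207} + 0}{567203} = \left(- \frac{3}{37333951207}\right) \frac{1}{567203} = - \frac{3}{21175929126464021}$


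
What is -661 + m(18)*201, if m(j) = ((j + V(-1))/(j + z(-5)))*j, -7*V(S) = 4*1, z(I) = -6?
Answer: 32156/7 ≈ 4593.7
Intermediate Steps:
V(S) = -4/7
m(j) = j*(-4/7 + j)/(-6 + j) (m(j) = ((j - 4/7)/(j - 6))*j = ((-4/7 + j)/(-6 + j))*j = j*(-4/7 + j)/(-6 + j))
-661 + m(18)*201 = -661 + ((⅐)*18*(-4 + 7*18)/(-6 + 18))*201 = -661 + ((⅐)*18*(-4 + 126)/12)*201 = -661 + ((⅐)*18*(1/12)*122)*201 = -661 + (183/7)*201 = -661 + 36783/7 = 32156/7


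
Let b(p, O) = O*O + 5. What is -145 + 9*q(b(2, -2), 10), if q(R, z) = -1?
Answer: -154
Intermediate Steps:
b(p, O) = 5 + O**2 (b(p, O) = O**2 + 5 = 5 + O**2)
-145 + 9*q(b(2, -2), 10) = -145 + 9*(-1) = -145 - 9 = -154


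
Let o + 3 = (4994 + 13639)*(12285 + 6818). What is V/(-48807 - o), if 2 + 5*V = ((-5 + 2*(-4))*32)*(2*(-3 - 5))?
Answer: -2218/593325005 ≈ -3.7383e-6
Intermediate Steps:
o = 355946196 (o = -3 + (4994 + 13639)*(12285 + 6818) = -3 + 18633*19103 = -3 + 355946199 = 355946196)
V = 6654/5 (V = -2/5 + (((-5 + 2*(-4))*32)*(2*(-3 - 5)))/5 = -2/5 + (((-5 - 8)*32)*(2*(-8)))/5 = -2/5 + (-13*32*(-16))/5 = -2/5 + (-416*(-16))/5 = -2/5 + (1/5)*6656 = -2/5 + 6656/5 = 6654/5 ≈ 1330.8)
V/(-48807 - o) = 6654/(5*(-48807 - 1*355946196)) = 6654/(5*(-48807 - 355946196)) = (6654/5)/(-355995003) = (6654/5)*(-1/355995003) = -2218/593325005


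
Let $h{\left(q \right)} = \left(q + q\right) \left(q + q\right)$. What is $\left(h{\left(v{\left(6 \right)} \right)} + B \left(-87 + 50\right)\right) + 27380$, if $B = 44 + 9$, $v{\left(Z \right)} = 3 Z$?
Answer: $26715$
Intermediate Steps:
$B = 53$
$h{\left(q \right)} = 4 q^{2}$ ($h{\left(q \right)} = 2 q 2 q = 4 q^{2}$)
$\left(h{\left(v{\left(6 \right)} \right)} + B \left(-87 + 50\right)\right) + 27380 = \left(4 \left(3 \cdot 6\right)^{2} + 53 \left(-87 + 50\right)\right) + 27380 = \left(4 \cdot 18^{2} + 53 \left(-37\right)\right) + 27380 = \left(4 \cdot 324 - 1961\right) + 27380 = \left(1296 - 1961\right) + 27380 = -665 + 27380 = 26715$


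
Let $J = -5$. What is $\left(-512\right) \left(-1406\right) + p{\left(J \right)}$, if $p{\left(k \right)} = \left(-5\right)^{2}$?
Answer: $719897$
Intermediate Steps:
$p{\left(k \right)} = 25$
$\left(-512\right) \left(-1406\right) + p{\left(J \right)} = \left(-512\right) \left(-1406\right) + 25 = 719872 + 25 = 719897$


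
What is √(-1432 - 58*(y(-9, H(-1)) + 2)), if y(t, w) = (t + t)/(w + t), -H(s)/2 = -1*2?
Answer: 12*I*√305/5 ≈ 41.914*I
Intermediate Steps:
H(s) = 4 (H(s) = -(-2)*2 = -2*(-2) = 4)
y(t, w) = 2*t/(t + w) (y(t, w) = (2*t)/(t + w) = 2*t/(t + w))
√(-1432 - 58*(y(-9, H(-1)) + 2)) = √(-1432 - 58*(2*(-9)/(-9 + 4) + 2)) = √(-1432 - 58*(2*(-9)/(-5) + 2)) = √(-1432 - 58*(2*(-9)*(-⅕) + 2)) = √(-1432 - 58*(18/5 + 2)) = √(-1432 - 58*28/5) = √(-1432 - 1624/5) = √(-8784/5) = 12*I*√305/5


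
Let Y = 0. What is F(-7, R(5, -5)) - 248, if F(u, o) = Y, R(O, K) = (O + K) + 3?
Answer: -248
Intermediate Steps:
R(O, K) = 3 + K + O (R(O, K) = (K + O) + 3 = 3 + K + O)
F(u, o) = 0
F(-7, R(5, -5)) - 248 = 0 - 248 = -248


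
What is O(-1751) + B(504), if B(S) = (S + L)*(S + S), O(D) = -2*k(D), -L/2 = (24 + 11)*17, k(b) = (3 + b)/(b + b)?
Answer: -1210797236/1751 ≈ -6.9149e+5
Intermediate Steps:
k(b) = (3 + b)/(2*b) (k(b) = (3 + b)/((2*b)) = (3 + b)*(1/(2*b)) = (3 + b)/(2*b))
L = -1190 (L = -2*(24 + 11)*17 = -70*17 = -2*595 = -1190)
O(D) = -(3 + D)/D
B(S) = 2*S*(-1190 + S) (B(S) = (S - 1190)*(S + S) = (-1190 + S)*(2*S) = 2*S*(-1190 + S))
O(-1751) + B(504) = (-3 - 1*(-1751))/(-1751) + 2*504*(-1190 + 504) = -(-3 + 1751)/1751 + 2*504*(-686) = -1/1751*1748 - 691488 = -1748/1751 - 691488 = -1210797236/1751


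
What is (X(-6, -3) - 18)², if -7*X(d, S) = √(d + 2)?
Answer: 15872/49 + 72*I/7 ≈ 323.92 + 10.286*I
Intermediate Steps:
X(d, S) = -√(2 + d)/7 (X(d, S) = -√(d + 2)/7 = -√(2 + d)/7)
(X(-6, -3) - 18)² = (-√(2 - 6)/7 - 18)² = (-2*I/7 - 18)² = (-18 - 2*I/7)²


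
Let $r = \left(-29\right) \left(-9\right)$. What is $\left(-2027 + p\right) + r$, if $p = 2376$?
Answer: $610$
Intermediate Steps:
$r = 261$
$\left(-2027 + p\right) + r = \left(-2027 + 2376\right) + 261 = 349 + 261 = 610$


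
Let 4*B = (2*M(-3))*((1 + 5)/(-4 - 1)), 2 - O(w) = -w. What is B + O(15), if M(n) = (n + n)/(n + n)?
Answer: 82/5 ≈ 16.400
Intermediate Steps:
O(w) = 2 + w (O(w) = 2 - (-1)*w = 2 + w)
M(n) = 1 (M(n) = (2*n)/((2*n)) = (2*n)*(1/(2*n)) = 1)
B = -3/5 (B = ((2*1)*((1 + 5)/(-4 - 1)))/4 = (2*(6/(-5)))/4 = (2*(6*(-1/5)))/4 = (2*(-6/5))/4 = (1/4)*(-12/5) = -3/5 ≈ -0.60000)
B + O(15) = -3/5 + (2 + 15) = -3/5 + 17 = 82/5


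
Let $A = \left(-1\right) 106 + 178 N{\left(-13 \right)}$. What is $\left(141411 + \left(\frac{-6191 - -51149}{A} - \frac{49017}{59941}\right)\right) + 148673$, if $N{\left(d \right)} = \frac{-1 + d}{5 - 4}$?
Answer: $\frac{7528501181778}{25954453} \approx 2.9007 \cdot 10^{5}$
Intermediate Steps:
$N{\left(d \right)} = -1 + d$ ($N{\left(d \right)} = \frac{-1 + d}{1} = \left(-1 + d\right) 1 = -1 + d$)
$A = -2598$ ($A = \left(-1\right) 106 + 178 \left(-1 - 13\right) = -106 + 178 \left(-14\right) = -106 - 2492 = -2598$)
$\left(141411 + \left(\frac{-6191 - -51149}{A} - \frac{49017}{59941}\right)\right) + 148673 = \left(141411 + \left(\frac{-6191 - -51149}{-2598} - \frac{49017}{59941}\right)\right) + 148673 = \left(141411 + \left(\left(-6191 + 51149\right) \left(- \frac{1}{2598}\right) - \frac{49017}{59941}\right)\right) + 148673 = \left(141411 + \left(44958 \left(- \frac{1}{2598}\right) - \frac{49017}{59941}\right)\right) + 148673 = \left(141411 - \frac{470362274}{25954453}\right) + 148673 = \frac{3669774790909}{25954453} + 148673 = \frac{7528501181778}{25954453}$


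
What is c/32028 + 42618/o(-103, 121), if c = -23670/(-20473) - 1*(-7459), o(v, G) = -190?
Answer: -13957998761581/62292378180 ≈ -224.07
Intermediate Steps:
c = 152731777/20473 (c = -23670*(-1/20473) + 7459 = 23670/20473 + 7459 = 152731777/20473 ≈ 7460.2)
c/32028 + 42618/o(-103, 121) = (152731777/20473)/32028 + 42618/(-190) = (152731777/20473)*(1/32028) + 42618*(-1/190) = 152731777/655709244 - 21309/95 = -13957998761581/62292378180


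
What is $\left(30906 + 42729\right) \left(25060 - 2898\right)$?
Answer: $1631898870$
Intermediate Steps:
$\left(30906 + 42729\right) \left(25060 - 2898\right) = 73635 \left(25060 - 2898\right) = 73635 \cdot 22162 = 1631898870$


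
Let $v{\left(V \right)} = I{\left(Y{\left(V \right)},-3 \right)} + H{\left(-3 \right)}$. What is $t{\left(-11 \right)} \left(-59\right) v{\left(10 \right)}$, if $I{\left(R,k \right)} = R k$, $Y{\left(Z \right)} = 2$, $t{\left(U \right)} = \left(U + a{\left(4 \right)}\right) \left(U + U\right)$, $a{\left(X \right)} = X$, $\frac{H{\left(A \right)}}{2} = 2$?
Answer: $18172$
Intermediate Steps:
$H{\left(A \right)} = 4$ ($H{\left(A \right)} = 2 \cdot 2 = 4$)
$t{\left(U \right)} = 2 U \left(4 + U\right)$ ($t{\left(U \right)} = \left(U + 4\right) \left(U + U\right) = \left(4 + U\right) 2 U = 2 U \left(4 + U\right)$)
$v{\left(V \right)} = -2$ ($v{\left(V \right)} = 2 \left(-3\right) + 4 = -6 + 4 = -2$)
$t{\left(-11 \right)} \left(-59\right) v{\left(10 \right)} = 2 \left(-11\right) \left(4 - 11\right) \left(-59\right) \left(-2\right) = 2 \left(-11\right) \left(-7\right) \left(-59\right) \left(-2\right) = 154 \left(-59\right) \left(-2\right) = \left(-9086\right) \left(-2\right) = 18172$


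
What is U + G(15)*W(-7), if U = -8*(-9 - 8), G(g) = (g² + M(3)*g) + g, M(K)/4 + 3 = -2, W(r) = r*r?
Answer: -2804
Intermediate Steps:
W(r) = r²
M(K) = -20 (M(K) = -12 + 4*(-2) = -12 - 8 = -20)
G(g) = g² - 19*g (G(g) = (g² - 20*g) + g = g² - 19*g)
U = 136 (U = -8*(-17) = 136)
U + G(15)*W(-7) = 136 + (15*(-19 + 15))*(-7)² = 136 + (15*(-4))*49 = 136 - 60*49 = 136 - 2940 = -2804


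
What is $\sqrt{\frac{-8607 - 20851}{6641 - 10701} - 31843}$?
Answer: $\frac{3 i \sqrt{14576879870}}{2030} \approx 178.43 i$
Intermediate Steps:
$\sqrt{\frac{-8607 - 20851}{6641 - 10701} - 31843} = \sqrt{- \frac{29458}{-4060} - 31843} = \sqrt{\left(-29458\right) \left(- \frac{1}{4060}\right) - 31843} = \sqrt{\frac{14729}{2030} - 31843} = \sqrt{- \frac{64626561}{2030}} = \frac{3 i \sqrt{14576879870}}{2030}$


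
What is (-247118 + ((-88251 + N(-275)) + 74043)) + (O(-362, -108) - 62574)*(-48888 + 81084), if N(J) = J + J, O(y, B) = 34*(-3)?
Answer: -2018178372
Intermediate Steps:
O(y, B) = -102
N(J) = 2*J
(-247118 + ((-88251 + N(-275)) + 74043)) + (O(-362, -108) - 62574)*(-48888 + 81084) = (-247118 + ((-88251 + 2*(-275)) + 74043)) + (-102 - 62574)*(-48888 + 81084) = (-247118 + ((-88251 - 550) + 74043)) - 62676*32196 = (-247118 + (-88801 + 74043)) - 2017916496 = (-247118 - 14758) - 2017916496 = -261876 - 2017916496 = -2018178372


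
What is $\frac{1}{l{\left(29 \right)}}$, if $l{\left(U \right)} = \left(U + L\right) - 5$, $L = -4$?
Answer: $\frac{1}{20} \approx 0.05$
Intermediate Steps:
$l{\left(U \right)} = -9 + U$ ($l{\left(U \right)} = \left(U - 4\right) - 5 = \left(-4 + U\right) - 5 = -9 + U$)
$\frac{1}{l{\left(29 \right)}} = \frac{1}{-9 + 29} = \frac{1}{20}$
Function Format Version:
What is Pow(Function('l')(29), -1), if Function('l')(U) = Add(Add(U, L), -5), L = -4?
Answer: Rational(1, 20) ≈ 0.050000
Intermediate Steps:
Function('l')(U) = Add(-9, U) (Function('l')(U) = Add(Add(U, -4), -5) = Add(Add(-4, U), -5) = Add(-9, U))
Pow(Function('l')(29), -1) = Pow(Add(-9, 29), -1) = Pow(20, -1) = Rational(1, 20)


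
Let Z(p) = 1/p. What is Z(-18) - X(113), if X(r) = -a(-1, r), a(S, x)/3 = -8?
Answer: -433/18 ≈ -24.056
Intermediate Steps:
a(S, x) = -24 (a(S, x) = 3*(-8) = -24)
X(r) = 24 (X(r) = -1*(-24) = 24)
Z(-18) - X(113) = 1/(-18) - 1*24 = -1/18 - 24 = -433/18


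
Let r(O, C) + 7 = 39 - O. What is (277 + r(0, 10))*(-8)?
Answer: -2472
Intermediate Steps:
r(O, C) = 32 - O (r(O, C) = -7 + (39 - O) = 32 - O)
(277 + r(0, 10))*(-8) = (277 + (32 - 1*0))*(-8) = (277 + (32 + 0))*(-8) = (277 + 32)*(-8) = 309*(-8) = -2472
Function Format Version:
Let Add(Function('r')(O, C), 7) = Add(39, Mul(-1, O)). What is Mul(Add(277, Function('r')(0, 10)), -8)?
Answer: -2472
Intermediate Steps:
Function('r')(O, C) = Add(32, Mul(-1, O)) (Function('r')(O, C) = Add(-7, Add(39, Mul(-1, O))) = Add(32, Mul(-1, O)))
Mul(Add(277, Function('r')(0, 10)), -8) = Mul(Add(277, Add(32, Mul(-1, 0))), -8) = Mul(Add(277, Add(32, 0)), -8) = Mul(Add(277, 32), -8) = Mul(309, -8) = -2472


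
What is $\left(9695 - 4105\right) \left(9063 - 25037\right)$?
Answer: $-89294660$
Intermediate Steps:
$\left(9695 - 4105\right) \left(9063 - 25037\right) = 5590 \left(-15974\right) = -89294660$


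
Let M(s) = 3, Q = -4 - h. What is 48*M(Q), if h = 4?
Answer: 144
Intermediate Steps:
Q = -8 (Q = -4 - 1*4 = -4 - 4 = -8)
48*M(Q) = 48*3 = 144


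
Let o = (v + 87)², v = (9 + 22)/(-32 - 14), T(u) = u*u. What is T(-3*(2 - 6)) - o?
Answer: -15464137/2116 ≈ -7308.2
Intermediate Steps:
T(u) = u²
v = -31/46 (v = 31/(-46) = 31*(-1/46) = -31/46 ≈ -0.67391)
o = 15768841/2116 (o = (-31/46 + 87)² = (3971/46)² = 15768841/2116 ≈ 7452.2)
T(-3*(2 - 6)) - o = (-3*(2 - 6))² - 1*15768841/2116 = (-3*(-4))² - 15768841/2116 = 12² - 15768841/2116 = 144 - 15768841/2116 = -15464137/2116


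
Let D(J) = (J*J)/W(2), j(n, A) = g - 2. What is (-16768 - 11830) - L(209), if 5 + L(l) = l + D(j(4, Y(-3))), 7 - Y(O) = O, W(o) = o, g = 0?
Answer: -28804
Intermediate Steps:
Y(O) = 7 - O
j(n, A) = -2 (j(n, A) = 0 - 2 = -2)
D(J) = J²/2 (D(J) = (J*J)/2 = J²*(½) = J²/2)
L(l) = -3 + l (L(l) = -5 + (l + (½)*(-2)²) = -5 + (l + (½)*4) = -5 + (l + 2) = -5 + (2 + l) = -3 + l)
(-16768 - 11830) - L(209) = (-16768 - 11830) - (-3 + 209) = -28598 - 1*206 = -28598 - 206 = -28804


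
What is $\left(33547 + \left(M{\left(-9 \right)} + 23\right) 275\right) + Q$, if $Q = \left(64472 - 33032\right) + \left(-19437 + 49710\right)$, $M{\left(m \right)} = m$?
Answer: $99110$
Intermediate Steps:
$Q = 61713$ ($Q = 31440 + 30273 = 61713$)
$\left(33547 + \left(M{\left(-9 \right)} + 23\right) 275\right) + Q = \left(33547 + \left(-9 + 23\right) 275\right) + 61713 = \left(33547 + 14 \cdot 275\right) + 61713 = \left(33547 + 3850\right) + 61713 = 37397 + 61713 = 99110$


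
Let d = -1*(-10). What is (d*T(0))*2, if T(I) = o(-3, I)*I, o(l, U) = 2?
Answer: 0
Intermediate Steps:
T(I) = 2*I
d = 10
(d*T(0))*2 = (10*(2*0))*2 = (10*0)*2 = 0*2 = 0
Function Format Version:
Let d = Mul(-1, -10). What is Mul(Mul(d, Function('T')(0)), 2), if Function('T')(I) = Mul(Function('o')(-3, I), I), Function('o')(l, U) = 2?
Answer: 0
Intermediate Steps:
Function('T')(I) = Mul(2, I)
d = 10
Mul(Mul(d, Function('T')(0)), 2) = Mul(Mul(10, Mul(2, 0)), 2) = Mul(Mul(10, 0), 2) = Mul(0, 2) = 0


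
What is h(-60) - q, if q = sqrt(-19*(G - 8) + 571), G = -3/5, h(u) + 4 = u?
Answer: -64 - 6*sqrt(510)/5 ≈ -91.100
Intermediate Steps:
h(u) = -4 + u
G = -3/5 (G = -3*1/5 = -3/5 ≈ -0.60000)
q = 6*sqrt(510)/5 (q = sqrt(-19*(-3/5 - 8) + 571) = sqrt(-19*(-43/5) + 571) = sqrt(817/5 + 571) = sqrt(3672/5) = 6*sqrt(510)/5 ≈ 27.100)
h(-60) - q = (-4 - 60) - 6*sqrt(510)/5 = -64 - 6*sqrt(510)/5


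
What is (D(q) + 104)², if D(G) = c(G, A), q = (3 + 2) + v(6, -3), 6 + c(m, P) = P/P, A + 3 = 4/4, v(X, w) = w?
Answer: 9801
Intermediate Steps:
A = -2 (A = -3 + 4/4 = -3 + 4*(¼) = -3 + 1 = -2)
c(m, P) = -5 (c(m, P) = -6 + P/P = -6 + 1 = -5)
q = 2 (q = (3 + 2) - 3 = 5 - 3 = 2)
D(G) = -5
(D(q) + 104)² = (-5 + 104)² = 99² = 9801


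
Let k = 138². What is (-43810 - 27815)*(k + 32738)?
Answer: -3708885750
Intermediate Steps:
k = 19044
(-43810 - 27815)*(k + 32738) = (-43810 - 27815)*(19044 + 32738) = -71625*51782 = -3708885750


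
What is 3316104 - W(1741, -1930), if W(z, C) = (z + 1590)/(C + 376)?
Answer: 5153228947/1554 ≈ 3.3161e+6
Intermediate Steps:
W(z, C) = (1590 + z)/(376 + C)
3316104 - W(1741, -1930) = 3316104 - (1590 + 1741)/(376 - 1930) = 3316104 - 3331/(-1554) = 3316104 - (-1)*3331/1554 = 3316104 - 1*(-3331/1554) = 3316104 + 3331/1554 = 5153228947/1554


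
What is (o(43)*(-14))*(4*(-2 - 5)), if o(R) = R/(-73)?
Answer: -16856/73 ≈ -230.90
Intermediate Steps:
o(R) = -R/73 (o(R) = R*(-1/73) = -R/73)
(o(43)*(-14))*(4*(-2 - 5)) = (-1/73*43*(-14))*(4*(-2 - 5)) = (-43/73*(-14))*(4*(-7)) = (602/73)*(-28) = -16856/73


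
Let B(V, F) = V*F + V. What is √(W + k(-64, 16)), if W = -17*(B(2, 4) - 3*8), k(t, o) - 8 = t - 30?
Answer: 2*√38 ≈ 12.329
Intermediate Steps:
B(V, F) = V + F*V (B(V, F) = F*V + V = V + F*V)
k(t, o) = -22 + t (k(t, o) = 8 + (t - 30) = 8 + (-30 + t) = -22 + t)
W = 238 (W = -17*(2*(1 + 4) - 3*8) = -17*(2*5 - 24) = -17*(10 - 24) = -17*(-14) = 238)
√(W + k(-64, 16)) = √(238 + (-22 - 64)) = √(238 - 86) = √152 = 2*√38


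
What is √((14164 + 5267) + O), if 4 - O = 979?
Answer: 2*√4614 ≈ 135.85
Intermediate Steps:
O = -975 (O = 4 - 1*979 = 4 - 979 = -975)
√((14164 + 5267) + O) = √((14164 + 5267) - 975) = √(19431 - 975) = √18456 = 2*√4614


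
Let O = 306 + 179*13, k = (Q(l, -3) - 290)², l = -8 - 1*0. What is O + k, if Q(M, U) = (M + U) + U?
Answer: 95049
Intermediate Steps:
l = -8 (l = -8 + 0 = -8)
Q(M, U) = M + 2*U
k = 92416 (k = ((-8 + 2*(-3)) - 290)² = ((-8 - 6) - 290)² = (-14 - 290)² = (-304)² = 92416)
O = 2633 (O = 306 + 2327 = 2633)
O + k = 2633 + 92416 = 95049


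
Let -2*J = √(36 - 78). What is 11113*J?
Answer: -11113*I*√42/2 ≈ -36010.0*I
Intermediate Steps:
J = -I*√42/2 (J = -√(36 - 78)/2 = -I*√42/2 ≈ -3.2404*I)
11113*J = 11113*(-I*√42/2) = -11113*I*√42/2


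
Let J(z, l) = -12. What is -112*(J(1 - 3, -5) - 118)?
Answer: 14560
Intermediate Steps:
-112*(J(1 - 3, -5) - 118) = -112*(-12 - 118) = -112*(-130) = 14560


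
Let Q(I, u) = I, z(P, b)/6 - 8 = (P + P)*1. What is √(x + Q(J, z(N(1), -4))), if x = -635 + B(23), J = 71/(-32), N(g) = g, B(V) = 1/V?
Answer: I*√21572206/184 ≈ 25.242*I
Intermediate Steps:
z(P, b) = 48 + 12*P (z(P, b) = 48 + 6*((P + P)*1) = 48 + 6*((2*P)*1) = 48 + 6*(2*P) = 48 + 12*P)
J = -71/32 (J = 71*(-1/32) = -71/32 ≈ -2.2188)
x = -14604/23 (x = -635 + 1/23 = -14604/23 ≈ -634.96)
√(x + Q(J, z(N(1), -4))) = √(-14604/23 - 71/32) = √(-468961/736) = I*√21572206/184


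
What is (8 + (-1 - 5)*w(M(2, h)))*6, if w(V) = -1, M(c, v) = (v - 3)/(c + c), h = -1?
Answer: 84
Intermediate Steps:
M(c, v) = (-3 + v)/(2*c) (M(c, v) = (-3 + v)/((2*c)) = (-3 + v)*(1/(2*c)) = (-3 + v)/(2*c))
(8 + (-1 - 5)*w(M(2, h)))*6 = (8 + (-1 - 5)*(-1))*6 = (8 - 6*(-1))*6 = (8 + 6)*6 = 14*6 = 84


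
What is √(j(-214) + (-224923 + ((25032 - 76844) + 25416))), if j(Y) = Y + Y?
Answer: I*√251747 ≈ 501.74*I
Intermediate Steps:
j(Y) = 2*Y
√(j(-214) + (-224923 + ((25032 - 76844) + 25416))) = √(2*(-214) + (-224923 + ((25032 - 76844) + 25416))) = √(-428 + (-224923 + (-51812 + 25416))) = √(-428 + (-224923 - 26396)) = √(-428 - 251319) = √(-251747) = I*√251747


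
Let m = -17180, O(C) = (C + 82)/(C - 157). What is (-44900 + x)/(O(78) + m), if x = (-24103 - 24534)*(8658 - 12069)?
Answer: -13102616653/1357380 ≈ -9652.9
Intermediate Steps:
O(C) = (82 + C)/(-157 + C)
x = 165900807 (x = -48637*(-3411) = 165900807)
(-44900 + x)/(O(78) + m) = (-44900 + 165900807)/((82 + 78)/(-157 + 78) - 17180) = 165855907/(160/(-79) - 17180) = 165855907/(-1/79*160 - 17180) = 165855907/(-160/79 - 17180) = 165855907/(-1357380/79) = 165855907*(-79/1357380) = -13102616653/1357380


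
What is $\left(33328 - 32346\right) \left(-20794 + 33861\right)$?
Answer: $12831794$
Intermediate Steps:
$\left(33328 - 32346\right) \left(-20794 + 33861\right) = 982 \cdot 13067 = 12831794$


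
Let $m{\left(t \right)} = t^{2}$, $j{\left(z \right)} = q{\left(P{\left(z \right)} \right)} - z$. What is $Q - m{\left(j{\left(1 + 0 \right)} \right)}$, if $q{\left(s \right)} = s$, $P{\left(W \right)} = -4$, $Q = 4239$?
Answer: $4214$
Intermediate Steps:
$j{\left(z \right)} = -4 - z$
$Q - m{\left(j{\left(1 + 0 \right)} \right)} = 4239 - \left(-4 - \left(1 + 0\right)\right)^{2} = 4239 - \left(-4 - 1\right)^{2} = 4239 - \left(-5\right)^{2} = 4239 - 25 = 4214$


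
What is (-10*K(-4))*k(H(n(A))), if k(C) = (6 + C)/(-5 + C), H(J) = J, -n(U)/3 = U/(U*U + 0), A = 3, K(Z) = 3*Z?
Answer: -100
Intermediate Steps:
n(U) = -3/U (n(U) = -3*U/(U*U + 0) = -3*U/(U² + 0) = -3*U/(U²) = -3*U/U² = -3/U)
k(C) = (6 + C)/(-5 + C)
(-10*K(-4))*k(H(n(A))) = (-30*(-4))*((6 - 3/3)/(-5 - 3/3)) = (-10*(-12))*((6 - 3*⅓)/(-5 - 3*⅓)) = 120*((6 - 1)/(-5 - 1)) = 120*(5/(-6)) = 120*(-⅙*5) = 120*(-⅚) = -100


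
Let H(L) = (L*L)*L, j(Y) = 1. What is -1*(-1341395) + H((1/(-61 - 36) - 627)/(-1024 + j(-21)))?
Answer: 1310686606925920338445/977106953543391 ≈ 1.3414e+6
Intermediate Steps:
H(L) = L**3 (H(L) = L**2*L = L**3)
-1*(-1341395) + H((1/(-61 - 36) - 627)/(-1024 + j(-21))) = -1*(-1341395) + ((1/(-61 - 36) - 627)/(-1024 + 1))**3 = 1341395 + ((1/(-97) - 627)/(-1023))**3 = 1341395 + ((-1/97 - 627)*(-1/1023))**3 = 1341395 + (-60820/97*(-1/1023))**3 = 1341395 + (60820/99231)**3 = 1341395 + 224977583368000/977106953543391 = 1310686606925920338445/977106953543391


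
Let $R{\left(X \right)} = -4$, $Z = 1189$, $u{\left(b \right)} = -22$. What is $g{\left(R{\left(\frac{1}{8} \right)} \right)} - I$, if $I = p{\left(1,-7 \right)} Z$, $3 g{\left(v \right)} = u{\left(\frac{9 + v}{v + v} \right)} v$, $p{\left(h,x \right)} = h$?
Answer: $- \frac{3479}{3} \approx -1159.7$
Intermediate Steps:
$g{\left(v \right)} = - \frac{22 v}{3}$ ($g{\left(v \right)} = \frac{\left(-22\right) v}{3} = - \frac{22 v}{3}$)
$I = 1189$ ($I = 1 \cdot 1189 = 1189$)
$g{\left(R{\left(\frac{1}{8} \right)} \right)} - I = \left(- \frac{22}{3}\right) \left(-4\right) - 1189 = \frac{88}{3} - 1189 = - \frac{3479}{3}$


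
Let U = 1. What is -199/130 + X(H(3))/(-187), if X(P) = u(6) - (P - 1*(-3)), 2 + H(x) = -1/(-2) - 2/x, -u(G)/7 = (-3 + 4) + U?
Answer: -52927/36465 ≈ -1.4514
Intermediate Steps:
u(G) = -14 (u(G) = -7*((-3 + 4) + 1) = -7*(1 + 1) = -7*2 = -14)
H(x) = -3/2 - 2/x (H(x) = -2 + (-1/(-2) - 2/x) = -2 + (-1*(-½) - 2/x) = -2 + (½ - 2/x) = -3/2 - 2/x)
X(P) = -17 - P (X(P) = -14 - (P - 1*(-3)) = -14 - (P + 3) = -14 - (3 + P) = -14 + (-3 - P) = -17 - P)
-199/130 + X(H(3))/(-187) = -199/130 + (-17 - (-3/2 - 2/3))/(-187) = -199*1/130 + (-17 - (-3/2 - 2*⅓))*(-1/187) = -199/130 + (-17 - (-3/2 - ⅔))*(-1/187) = -199/130 + (-17 - 1*(-13/6))*(-1/187) = -199/130 + (-17 + 13/6)*(-1/187) = -199/130 - 89/6*(-1/187) = -199/130 + 89/1122 = -52927/36465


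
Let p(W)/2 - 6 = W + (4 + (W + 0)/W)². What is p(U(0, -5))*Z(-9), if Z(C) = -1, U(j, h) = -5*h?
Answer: -112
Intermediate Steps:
p(W) = 62 + 2*W (p(W) = 12 + 2*(W + (4 + (W + 0)/W)²) = 12 + 2*(W + (4 + W/W)²) = 12 + 2*(W + (4 + 1)²) = 12 + 2*(W + 5²) = 12 + 2*(W + 25) = 12 + 2*(25 + W) = 12 + (50 + 2*W) = 62 + 2*W)
p(U(0, -5))*Z(-9) = (62 + 2*(-5*(-5)))*(-1) = (62 + 2*25)*(-1) = (62 + 50)*(-1) = 112*(-1) = -112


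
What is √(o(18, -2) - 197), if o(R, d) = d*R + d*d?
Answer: I*√229 ≈ 15.133*I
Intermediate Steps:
o(R, d) = d² + R*d (o(R, d) = R*d + d² = d² + R*d)
√(o(18, -2) - 197) = √(-2*(18 - 2) - 197) = √(-2*16 - 197) = √(-32 - 197) = √(-229) = I*√229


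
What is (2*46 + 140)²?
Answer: 53824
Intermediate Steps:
(2*46 + 140)² = (92 + 140)² = 232² = 53824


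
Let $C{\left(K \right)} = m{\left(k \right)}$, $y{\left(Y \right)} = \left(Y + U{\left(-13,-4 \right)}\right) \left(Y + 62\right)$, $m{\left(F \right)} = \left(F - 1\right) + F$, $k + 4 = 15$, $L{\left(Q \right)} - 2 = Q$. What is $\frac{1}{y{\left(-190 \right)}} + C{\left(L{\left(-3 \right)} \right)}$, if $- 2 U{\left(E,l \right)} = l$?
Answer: $\frac{505345}{24064} \approx 21.0$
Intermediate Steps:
$L{\left(Q \right)} = 2 + Q$
$k = 11$ ($k = -4 + 15 = 11$)
$U{\left(E,l \right)} = - \frac{l}{2}$
$m{\left(F \right)} = -1 + 2 F$ ($m{\left(F \right)} = \left(-1 + F\right) + F = -1 + 2 F$)
$y{\left(Y \right)} = \left(2 + Y\right) \left(62 + Y\right)$ ($y{\left(Y \right)} = \left(Y - -2\right) \left(Y + 62\right) = \left(Y + 2\right) \left(62 + Y\right) = \left(2 + Y\right) \left(62 + Y\right)$)
$C{\left(K \right)} = 21$ ($C{\left(K \right)} = -1 + 2 \cdot 11 = -1 + 22 = 21$)
$\frac{1}{y{\left(-190 \right)}} + C{\left(L{\left(-3 \right)} \right)} = \frac{1}{124 + \left(-190\right)^{2} + 64 \left(-190\right)} + 21 = \frac{1}{124 + 36100 - 12160} + 21 = \frac{1}{24064} + 21 = \frac{505345}{24064}$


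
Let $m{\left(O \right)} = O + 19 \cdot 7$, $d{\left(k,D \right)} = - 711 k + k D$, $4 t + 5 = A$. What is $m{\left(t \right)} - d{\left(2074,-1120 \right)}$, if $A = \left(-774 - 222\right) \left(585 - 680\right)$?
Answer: $\frac{15285123}{4} \approx 3.8213 \cdot 10^{6}$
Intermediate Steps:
$A = 94620$ ($A = \left(-996\right) \left(-95\right) = 94620$)
$t = \frac{94615}{4}$ ($t = - \frac{5}{4} + \frac{1}{4} \cdot 94620 = - \frac{5}{4} + 23655 = \frac{94615}{4} \approx 23654.0$)
$d{\left(k,D \right)} = - 711 k + D k$
$m{\left(O \right)} = 133 + O$ ($m{\left(O \right)} = O + 133 = 133 + O$)
$m{\left(t \right)} - d{\left(2074,-1120 \right)} = \left(133 + \frac{94615}{4}\right) - 2074 \left(-711 - 1120\right) = \frac{95147}{4} - 2074 \left(-1831\right) = \frac{95147}{4} - -3797494 = \frac{95147}{4} + 3797494 = \frac{15285123}{4}$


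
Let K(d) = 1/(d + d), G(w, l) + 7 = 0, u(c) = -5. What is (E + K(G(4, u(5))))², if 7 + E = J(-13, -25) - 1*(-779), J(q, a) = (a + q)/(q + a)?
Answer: 117094041/196 ≈ 5.9742e+5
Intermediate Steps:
J(q, a) = 1 (J(q, a) = (a + q)/(a + q) = 1)
G(w, l) = -7 (G(w, l) = -7 + 0 = -7)
E = 773 (E = -7 + (1 - 1*(-779)) = -7 + (1 + 779) = -7 + 780 = 773)
K(d) = 1/(2*d)
(E + K(G(4, u(5))))² = (773 + (½)/(-7))² = (773 + (½)*(-⅐))² = (773 - 1/14)² = (10821/14)² = 117094041/196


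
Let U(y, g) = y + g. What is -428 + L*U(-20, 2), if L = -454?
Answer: 7744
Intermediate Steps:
U(y, g) = g + y
-428 + L*U(-20, 2) = -428 - 454*(2 - 20) = -428 - 454*(-18) = -428 + 8172 = 7744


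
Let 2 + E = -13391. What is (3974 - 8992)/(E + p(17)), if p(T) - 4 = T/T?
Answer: 2509/6694 ≈ 0.37481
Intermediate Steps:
p(T) = 5 (p(T) = 4 + T/T = 4 + 1 = 5)
E = -13393 (E = -2 - 13391 = -13393)
(3974 - 8992)/(E + p(17)) = (3974 - 8992)/(-13393 + 5) = -5018/(-13388) = -5018*(-1/13388) = 2509/6694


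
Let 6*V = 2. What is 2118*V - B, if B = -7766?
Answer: 8472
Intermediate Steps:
V = ⅓ (V = (⅙)*2 = ⅓ ≈ 0.33333)
2118*V - B = 2118*(⅓) - 1*(-7766) = 706 + 7766 = 8472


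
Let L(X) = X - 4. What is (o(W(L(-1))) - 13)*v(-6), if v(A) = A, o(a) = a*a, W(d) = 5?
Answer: -72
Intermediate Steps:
L(X) = -4 + X
o(a) = a²
(o(W(L(-1))) - 13)*v(-6) = (5² - 13)*(-6) = (25 - 13)*(-6) = 12*(-6) = -72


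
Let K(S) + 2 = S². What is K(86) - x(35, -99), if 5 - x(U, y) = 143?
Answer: 7532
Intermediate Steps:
x(U, y) = -138 (x(U, y) = 5 - 1*143 = 5 - 143 = -138)
K(S) = -2 + S²
K(86) - x(35, -99) = (-2 + 86²) - 1*(-138) = (-2 + 7396) + 138 = 7394 + 138 = 7532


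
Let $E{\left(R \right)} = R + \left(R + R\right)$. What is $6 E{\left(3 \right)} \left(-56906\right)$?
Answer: $-3072924$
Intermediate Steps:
$E{\left(R \right)} = 3 R$ ($E{\left(R \right)} = R + 2 R = 3 R$)
$6 E{\left(3 \right)} \left(-56906\right) = 6 \cdot 3 \cdot 3 \left(-56906\right) = 6 \cdot 9 \left(-56906\right) = 54 \left(-56906\right) = -3072924$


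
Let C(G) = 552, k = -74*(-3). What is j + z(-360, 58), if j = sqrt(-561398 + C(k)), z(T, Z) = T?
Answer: -360 + I*sqrt(560846) ≈ -360.0 + 748.9*I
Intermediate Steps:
k = 222
j = I*sqrt(560846) (j = sqrt(-561398 + 552) = sqrt(-560846) = I*sqrt(560846) ≈ 748.9*I)
j + z(-360, 58) = I*sqrt(560846) - 360 = -360 + I*sqrt(560846)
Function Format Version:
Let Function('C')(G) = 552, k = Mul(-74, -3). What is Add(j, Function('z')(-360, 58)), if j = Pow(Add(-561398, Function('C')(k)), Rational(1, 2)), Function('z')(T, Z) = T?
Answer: Add(-360, Mul(I, Pow(560846, Rational(1, 2)))) ≈ Add(-360.00, Mul(748.90, I))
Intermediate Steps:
k = 222
j = Mul(I, Pow(560846, Rational(1, 2))) (j = Pow(Add(-561398, 552), Rational(1, 2)) = Pow(-560846, Rational(1, 2)) = Mul(I, Pow(560846, Rational(1, 2))) ≈ Mul(748.90, I))
Add(j, Function('z')(-360, 58)) = Add(Mul(I, Pow(560846, Rational(1, 2))), -360) = Add(-360, Mul(I, Pow(560846, Rational(1, 2))))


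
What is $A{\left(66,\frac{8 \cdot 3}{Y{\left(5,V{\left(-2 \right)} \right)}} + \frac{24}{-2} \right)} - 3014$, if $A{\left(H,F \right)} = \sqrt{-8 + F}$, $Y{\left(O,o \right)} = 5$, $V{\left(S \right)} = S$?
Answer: $-3014 + \frac{2 i \sqrt{95}}{5} \approx -3014.0 + 3.8987 i$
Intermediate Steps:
$A{\left(66,\frac{8 \cdot 3}{Y{\left(5,V{\left(-2 \right)} \right)}} + \frac{24}{-2} \right)} - 3014 = \sqrt{-8 + \left(\frac{8 \cdot 3}{5} + \frac{24}{-2}\right)} - 3014 = \sqrt{-8 + \left(24 \cdot \frac{1}{5} + 24 \left(- \frac{1}{2}\right)\right)} - 3014 = \sqrt{-8 + \left(\frac{24}{5} - 12\right)} - 3014 = \sqrt{-8 - \frac{36}{5}} - 3014 = \sqrt{- \frac{76}{5}} - 3014 = \frac{2 i \sqrt{95}}{5} - 3014 = -3014 + \frac{2 i \sqrt{95}}{5}$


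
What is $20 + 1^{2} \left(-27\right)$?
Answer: $-7$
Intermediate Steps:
$20 + 1^{2} \left(-27\right) = 20 + 1 \left(-27\right) = 20 - 27 = -7$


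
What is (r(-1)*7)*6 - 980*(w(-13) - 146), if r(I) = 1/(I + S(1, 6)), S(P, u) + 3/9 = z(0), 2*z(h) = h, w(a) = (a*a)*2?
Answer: -376383/2 ≈ -1.8819e+5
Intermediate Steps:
w(a) = 2*a² (w(a) = a²*2 = 2*a²)
z(h) = h/2
S(P, u) = -⅓ (S(P, u) = -⅓ + (½)*0 = -⅓ + 0 = -⅓)
r(I) = 1/(-⅓ + I) (r(I) = 1/(I - ⅓) = 1/(-⅓ + I))
(r(-1)*7)*6 - 980*(w(-13) - 146) = ((3/(-1 + 3*(-1)))*7)*6 - 980*(2*(-13)² - 146) = ((3/(-1 - 3))*7)*6 - 980*(2*169 - 146) = ((3/(-4))*7)*6 - 980*(338 - 146) = ((3*(-¼))*7)*6 - 980*192 = -¾*7*6 - 188160 = -21/4*6 - 188160 = -63/2 - 188160 = -376383/2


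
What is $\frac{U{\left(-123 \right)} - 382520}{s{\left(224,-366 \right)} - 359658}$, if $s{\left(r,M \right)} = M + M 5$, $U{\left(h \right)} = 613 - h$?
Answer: $\frac{190892}{180927} \approx 1.0551$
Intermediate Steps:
$s{\left(r,M \right)} = 6 M$ ($s{\left(r,M \right)} = M + 5 M = 6 M$)
$\frac{U{\left(-123 \right)} - 382520}{s{\left(224,-366 \right)} - 359658} = \frac{\left(613 - -123\right) - 382520}{6 \left(-366\right) - 359658} = \frac{\left(613 + 123\right) - 382520}{-2196 - 359658} = \frac{736 - 382520}{-361854} = \left(-381784\right) \left(- \frac{1}{361854}\right) = \frac{190892}{180927}$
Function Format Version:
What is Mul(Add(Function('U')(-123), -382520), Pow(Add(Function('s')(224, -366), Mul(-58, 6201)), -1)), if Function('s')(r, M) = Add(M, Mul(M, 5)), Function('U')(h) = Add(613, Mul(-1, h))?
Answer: Rational(190892, 180927) ≈ 1.0551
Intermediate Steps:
Function('s')(r, M) = Mul(6, M) (Function('s')(r, M) = Add(M, Mul(5, M)) = Mul(6, M))
Mul(Add(Function('U')(-123), -382520), Pow(Add(Function('s')(224, -366), Mul(-58, 6201)), -1)) = Mul(Add(Add(613, Mul(-1, -123)), -382520), Pow(Add(Mul(6, -366), Mul(-58, 6201)), -1)) = Mul(Add(Add(613, 123), -382520), Pow(Add(-2196, -359658), -1)) = Mul(Add(736, -382520), Pow(-361854, -1)) = Mul(-381784, Rational(-1, 361854)) = Rational(190892, 180927)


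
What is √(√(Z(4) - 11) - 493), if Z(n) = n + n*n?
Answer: 7*I*√10 ≈ 22.136*I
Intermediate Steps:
Z(n) = n + n²
√(√(Z(4) - 11) - 493) = √(√(4*(1 + 4) - 11) - 493) = √(√(4*5 - 11) - 493) = √(√(20 - 11) - 493) = √(√9 - 493) = √(3 - 493) = √(-490) = 7*I*√10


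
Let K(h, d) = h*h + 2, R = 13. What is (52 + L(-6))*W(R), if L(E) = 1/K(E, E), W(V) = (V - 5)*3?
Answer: 23724/19 ≈ 1248.6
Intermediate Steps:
K(h, d) = 2 + h**2 (K(h, d) = h**2 + 2 = 2 + h**2)
W(V) = -15 + 3*V (W(V) = (-5 + V)*3 = -15 + 3*V)
L(E) = 1/(2 + E**2)
(52 + L(-6))*W(R) = (52 + 1/(2 + (-6)**2))*(-15 + 3*13) = (52 + 1/(2 + 36))*(-15 + 39) = (52 + 1/38)*24 = (1977/38)*24 = 23724/19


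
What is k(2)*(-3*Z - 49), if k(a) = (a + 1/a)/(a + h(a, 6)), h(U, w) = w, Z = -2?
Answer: -215/16 ≈ -13.438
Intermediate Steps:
k(a) = (a + 1/a)/(6 + a) (k(a) = (a + 1/a)/(a + 6) = (a + 1/a)/(6 + a))
k(2)*(-3*Z - 49) = ((1 + 2**2)/(2*(6 + 2)))*(-3*(-2) - 49) = ((1/2)*(1 + 4)/8)*(6 - 49) = ((1/2)*(1/8)*5)*(-43) = (5/16)*(-43) = -215/16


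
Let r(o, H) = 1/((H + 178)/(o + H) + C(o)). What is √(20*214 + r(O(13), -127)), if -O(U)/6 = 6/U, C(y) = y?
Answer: √20583401003499/69351 ≈ 65.419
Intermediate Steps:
O(U) = -36/U
r(o, H) = 1/(o + (178 + H)/(H + o)) (r(o, H) = 1/((H + 178)/(o + H) + o) = 1/((178 + H)/(H + o) + o) = 1/(o + (178 + H)/(H + o)))
√(20*214 + r(O(13), -127)) = √(20*214 + (-127 - 36/13)/(178 - 127 + (-36/13)² - (-4572)/13)) = √(4280 + (-127 - 36*1/13)/(178 - 127 + (-36*1/13)² - (-4572)/13)) = √(4280 + (-127 - 36/13)/(178 - 127 + (-36/13)² - 127*(-36/13))) = √(4280 - 1687/13/(178 - 127 + 1296/169 + 4572/13)) = √(4280 - 1687/13/(69351/169)) = √(4280 + (169/69351)*(-1687/13)) = √(4280 - 21931/69351) = √(296800349/69351) = √20583401003499/69351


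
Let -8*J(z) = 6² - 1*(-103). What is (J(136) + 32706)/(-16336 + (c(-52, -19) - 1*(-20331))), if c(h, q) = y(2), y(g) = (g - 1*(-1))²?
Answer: 261509/32032 ≈ 8.1640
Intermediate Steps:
y(g) = (1 + g)² (y(g) = (g + 1)² = (1 + g)²)
c(h, q) = 9 (c(h, q) = (1 + 2)² = 3² = 9)
J(z) = -139/8 (J(z) = -(6² - 1*(-103))/8 = -(36 + 103)/8 = -⅛*139 = -139/8)
(J(136) + 32706)/(-16336 + (c(-52, -19) - 1*(-20331))) = (-139/8 + 32706)/(-16336 + (9 - 1*(-20331))) = 261509/(8*(-16336 + (9 + 20331))) = 261509/(8*(-16336 + 20340)) = (261509/8)/4004 = (261509/8)*(1/4004) = 261509/32032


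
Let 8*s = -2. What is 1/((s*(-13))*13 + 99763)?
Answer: 4/399221 ≈ 1.0020e-5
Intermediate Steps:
s = -¼ (s = (⅛)*(-2) = -¼ ≈ -0.25000)
1/((s*(-13))*13 + 99763) = 1/(-¼*(-13)*13 + 99763) = 1/((13/4)*13 + 99763) = 1/(169/4 + 99763) = 1/(399221/4) = 4/399221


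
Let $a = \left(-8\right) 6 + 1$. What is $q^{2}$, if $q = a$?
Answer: $2209$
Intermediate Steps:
$a = -47$ ($a = -48 + 1 = -47$)
$q = -47$
$q^{2} = \left(-47\right)^{2} = 2209$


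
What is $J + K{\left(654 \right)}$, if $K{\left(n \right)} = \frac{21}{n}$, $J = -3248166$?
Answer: $- \frac{708100181}{218} \approx -3.2482 \cdot 10^{6}$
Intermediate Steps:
$J + K{\left(654 \right)} = -3248166 + \frac{21}{654} = -3248166 + 21 \cdot \frac{1}{654} = -3248166 + \frac{7}{218} = - \frac{708100181}{218}$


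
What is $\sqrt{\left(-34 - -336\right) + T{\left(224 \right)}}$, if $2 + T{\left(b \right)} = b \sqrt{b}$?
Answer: $2 \sqrt{75 + 224 \sqrt{14}} \approx 60.436$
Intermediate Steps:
$T{\left(b \right)} = -2 + b^{\frac{3}{2}}$ ($T{\left(b \right)} = -2 + b \sqrt{b} = -2 + b^{\frac{3}{2}}$)
$\sqrt{\left(-34 - -336\right) + T{\left(224 \right)}} = \sqrt{\left(-34 - -336\right) - \left(2 - 224^{\frac{3}{2}}\right)} = \sqrt{\left(-34 + 336\right) - \left(2 - 896 \sqrt{14}\right)} = \sqrt{302 - \left(2 - 896 \sqrt{14}\right)} = \sqrt{300 + 896 \sqrt{14}}$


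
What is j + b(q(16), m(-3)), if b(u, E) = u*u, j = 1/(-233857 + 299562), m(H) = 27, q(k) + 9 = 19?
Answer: 6570501/65705 ≈ 100.00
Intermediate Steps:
q(k) = 10 (q(k) = -9 + 19 = 10)
j = 1/65705 ≈ 1.5220e-5
b(u, E) = u²
j + b(q(16), m(-3)) = 1/65705 + 10² = 1/65705 + 100 = 6570501/65705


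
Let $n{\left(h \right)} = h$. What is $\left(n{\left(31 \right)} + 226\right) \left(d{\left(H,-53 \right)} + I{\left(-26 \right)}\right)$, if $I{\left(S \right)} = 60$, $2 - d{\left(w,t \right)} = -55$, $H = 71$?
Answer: $30069$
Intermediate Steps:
$d{\left(w,t \right)} = 57$ ($d{\left(w,t \right)} = 2 - -55 = 2 + 55 = 57$)
$\left(n{\left(31 \right)} + 226\right) \left(d{\left(H,-53 \right)} + I{\left(-26 \right)}\right) = \left(31 + 226\right) \left(57 + 60\right) = 257 \cdot 117 = 30069$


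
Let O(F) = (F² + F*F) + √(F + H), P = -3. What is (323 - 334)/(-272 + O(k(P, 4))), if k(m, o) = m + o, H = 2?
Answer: 90/2209 + √3/6627 ≈ 0.041004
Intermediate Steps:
O(F) = √(2 + F) + 2*F² (O(F) = (F² + F*F) + √(F + 2) = (F² + F²) + √(2 + F) = 2*F² + √(2 + F) = √(2 + F) + 2*F²)
(323 - 334)/(-272 + O(k(P, 4))) = (323 - 334)/(-272 + (√(2 + (-3 + 4)) + 2*(-3 + 4)²)) = -11/(-272 + (√(2 + 1) + 2*1²)) = -11/(-272 + (√3 + 2*1)) = -11/(-272 + (√3 + 2)) = -11/(-272 + (2 + √3)) = -11/(-270 + √3)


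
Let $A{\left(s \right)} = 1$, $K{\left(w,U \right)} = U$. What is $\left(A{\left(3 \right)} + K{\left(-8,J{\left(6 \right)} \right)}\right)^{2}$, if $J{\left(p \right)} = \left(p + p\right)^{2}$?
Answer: $21025$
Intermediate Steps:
$J{\left(p \right)} = 4 p^{2}$ ($J{\left(p \right)} = \left(2 p\right)^{2} = 4 p^{2}$)
$\left(A{\left(3 \right)} + K{\left(-8,J{\left(6 \right)} \right)}\right)^{2} = \left(1 + 4 \cdot 6^{2}\right)^{2} = \left(1 + 4 \cdot 36\right)^{2} = \left(1 + 144\right)^{2} = 145^{2} = 21025$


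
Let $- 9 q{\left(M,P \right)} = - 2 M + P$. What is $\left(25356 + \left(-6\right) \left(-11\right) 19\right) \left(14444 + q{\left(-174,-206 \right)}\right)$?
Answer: $\frac{1151804980}{3} \approx 3.8393 \cdot 10^{8}$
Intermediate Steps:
$q{\left(M,P \right)} = - \frac{P}{9} + \frac{2 M}{9}$ ($q{\left(M,P \right)} = - \frac{- 2 M + P}{9} = - \frac{P - 2 M}{9} = - \frac{P}{9} + \frac{2 M}{9}$)
$\left(25356 + \left(-6\right) \left(-11\right) 19\right) \left(14444 + q{\left(-174,-206 \right)}\right) = \left(25356 + \left(-6\right) \left(-11\right) 19\right) \left(14444 + \left(\left(- \frac{1}{9}\right) \left(-206\right) + \frac{2}{9} \left(-174\right)\right)\right) = \left(25356 + 66 \cdot 19\right) \left(14444 + \left(\frac{206}{9} - \frac{116}{3}\right)\right) = \left(25356 + 1254\right) \left(14444 - \frac{142}{9}\right) = 26610 \cdot \frac{129854}{9} = \frac{1151804980}{3}$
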